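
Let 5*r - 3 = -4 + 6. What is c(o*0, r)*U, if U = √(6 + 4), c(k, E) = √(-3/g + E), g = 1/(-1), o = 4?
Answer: 2*√10 ≈ 6.3246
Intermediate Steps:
g = -1
r = 1 (r = ⅗ + (-4 + 6)/5 = ⅗ + (⅕)*2 = ⅗ + ⅖ = 1)
c(k, E) = √(3 + E) (c(k, E) = √(-3/(-1) + E) = √(-3*(-1) + E) = √(3 + E))
U = √10 ≈ 3.1623
c(o*0, r)*U = √(3 + 1)*√10 = √4*√10 = 2*√10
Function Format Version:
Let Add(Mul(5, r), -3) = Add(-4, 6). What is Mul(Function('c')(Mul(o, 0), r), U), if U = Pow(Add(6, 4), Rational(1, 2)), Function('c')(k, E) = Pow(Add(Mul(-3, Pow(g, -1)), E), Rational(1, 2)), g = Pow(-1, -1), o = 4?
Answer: Mul(2, Pow(10, Rational(1, 2))) ≈ 6.3246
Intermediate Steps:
g = -1
r = 1 (r = Add(Rational(3, 5), Mul(Rational(1, 5), Add(-4, 6))) = Add(Rational(3, 5), Mul(Rational(1, 5), 2)) = Add(Rational(3, 5), Rational(2, 5)) = 1)
Function('c')(k, E) = Pow(Add(3, E), Rational(1, 2)) (Function('c')(k, E) = Pow(Add(Mul(-3, Pow(-1, -1)), E), Rational(1, 2)) = Pow(Add(Mul(-3, -1), E), Rational(1, 2)) = Pow(Add(3, E), Rational(1, 2)))
U = Pow(10, Rational(1, 2)) ≈ 3.1623
Mul(Function('c')(Mul(o, 0), r), U) = Mul(Pow(Add(3, 1), Rational(1, 2)), Pow(10, Rational(1, 2))) = Mul(Pow(4, Rational(1, 2)), Pow(10, Rational(1, 2))) = Mul(2, Pow(10, Rational(1, 2)))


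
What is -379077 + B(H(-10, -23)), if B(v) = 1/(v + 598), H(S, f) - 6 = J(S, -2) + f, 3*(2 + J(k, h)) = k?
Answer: -654665976/1727 ≈ -3.7908e+5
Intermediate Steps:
J(k, h) = -2 + k/3
H(S, f) = 4 + f + S/3 (H(S, f) = 6 + ((-2 + S/3) + f) = 6 + (-2 + f + S/3) = 4 + f + S/3)
B(v) = 1/(598 + v)
-379077 + B(H(-10, -23)) = -379077 + 1/(598 + (4 - 23 + (⅓)*(-10))) = -379077 + 1/(598 + (4 - 23 - 10/3)) = -379077 + 1/(598 - 67/3) = -379077 + 1/(1727/3) = -379077 + 3/1727 = -654665976/1727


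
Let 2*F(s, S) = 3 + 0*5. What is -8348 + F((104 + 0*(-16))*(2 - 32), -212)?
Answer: -16693/2 ≈ -8346.5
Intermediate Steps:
F(s, S) = 3/2 (F(s, S) = (3 + 0*5)/2 = (3 + 0)/2 = (½)*3 = 3/2)
-8348 + F((104 + 0*(-16))*(2 - 32), -212) = -8348 + 3/2 = -16693/2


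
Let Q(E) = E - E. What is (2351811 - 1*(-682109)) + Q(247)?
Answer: 3033920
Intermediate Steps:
Q(E) = 0
(2351811 - 1*(-682109)) + Q(247) = (2351811 - 1*(-682109)) + 0 = (2351811 + 682109) + 0 = 3033920 + 0 = 3033920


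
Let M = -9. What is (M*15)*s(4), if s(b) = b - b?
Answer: 0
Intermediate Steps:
s(b) = 0
(M*15)*s(4) = -9*15*0 = -135*0 = 0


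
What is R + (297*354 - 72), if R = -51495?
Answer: 53571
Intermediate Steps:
R + (297*354 - 72) = -51495 + (297*354 - 72) = -51495 + (105138 - 72) = -51495 + 105066 = 53571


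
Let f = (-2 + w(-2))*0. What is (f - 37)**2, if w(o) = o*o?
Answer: 1369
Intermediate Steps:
w(o) = o**2
f = 0 (f = (-2 + (-2)**2)*0 = (-2 + 4)*0 = 2*0 = 0)
(f - 37)**2 = (0 - 37)**2 = (-37)**2 = 1369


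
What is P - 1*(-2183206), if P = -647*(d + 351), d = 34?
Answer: 1934111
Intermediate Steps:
P = -249095 (P = -647*(34 + 351) = -647*385 = -249095)
P - 1*(-2183206) = -249095 - 1*(-2183206) = -249095 + 2183206 = 1934111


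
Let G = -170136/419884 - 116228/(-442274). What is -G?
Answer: 67460336/473734123 ≈ 0.14240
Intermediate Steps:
G = -67460336/473734123 (G = -170136*1/419884 - 116228*(-1/442274) = -42534/104971 + 1186/4513 = -67460336/473734123 ≈ -0.14240)
-G = -1*(-67460336/473734123) = 67460336/473734123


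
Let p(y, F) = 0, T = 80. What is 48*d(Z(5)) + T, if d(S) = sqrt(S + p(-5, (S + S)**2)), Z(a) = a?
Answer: 80 + 48*sqrt(5) ≈ 187.33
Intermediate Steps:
d(S) = sqrt(S) (d(S) = sqrt(S + 0) = sqrt(S))
48*d(Z(5)) + T = 48*sqrt(5) + 80 = 80 + 48*sqrt(5)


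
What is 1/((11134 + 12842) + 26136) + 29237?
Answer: 1465124545/50112 ≈ 29237.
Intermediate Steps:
1/((11134 + 12842) + 26136) + 29237 = 1/(23976 + 26136) + 29237 = 1/50112 + 29237 = 1465124545/50112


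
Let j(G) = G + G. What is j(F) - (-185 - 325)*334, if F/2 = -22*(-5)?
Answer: 170780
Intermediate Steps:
F = 220 (F = 2*(-22*(-5)) = 2*110 = 220)
j(G) = 2*G
j(F) - (-185 - 325)*334 = 2*220 - (-185 - 325)*334 = 440 - (-510)*334 = 440 - 1*(-170340) = 440 + 170340 = 170780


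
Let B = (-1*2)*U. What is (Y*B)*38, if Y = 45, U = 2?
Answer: -6840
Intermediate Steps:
B = -4 (B = -1*2*2 = -2*2 = -4)
(Y*B)*38 = (45*(-4))*38 = -180*38 = -6840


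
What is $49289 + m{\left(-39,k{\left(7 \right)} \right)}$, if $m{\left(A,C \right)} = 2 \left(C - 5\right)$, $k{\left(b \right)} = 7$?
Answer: $49293$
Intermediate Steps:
$m{\left(A,C \right)} = -10 + 2 C$ ($m{\left(A,C \right)} = 2 \left(-5 + C\right) = -10 + 2 C$)
$49289 + m{\left(-39,k{\left(7 \right)} \right)} = 49289 + \left(-10 + 2 \cdot 7\right) = 49289 + \left(-10 + 14\right) = 49289 + 4 = 49293$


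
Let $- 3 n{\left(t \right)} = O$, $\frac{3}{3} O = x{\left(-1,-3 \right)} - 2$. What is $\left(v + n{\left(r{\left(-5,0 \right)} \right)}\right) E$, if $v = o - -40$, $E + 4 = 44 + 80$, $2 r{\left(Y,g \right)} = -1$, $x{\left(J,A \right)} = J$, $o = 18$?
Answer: $7080$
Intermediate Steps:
$O = -3$ ($O = -1 - 2 = -3$)
$r{\left(Y,g \right)} = - \frac{1}{2}$ ($r{\left(Y,g \right)} = \frac{1}{2} \left(-1\right) = - \frac{1}{2}$)
$n{\left(t \right)} = 1$ ($n{\left(t \right)} = \left(- \frac{1}{3}\right) \left(-3\right) = 1$)
$E = 120$ ($E = -4 + \left(44 + 80\right) = -4 + 124 = 120$)
$v = 58$ ($v = 18 - -40 = 18 + 40 = 58$)
$\left(v + n{\left(r{\left(-5,0 \right)} \right)}\right) E = \left(58 + 1\right) 120 = 59 \cdot 120 = 7080$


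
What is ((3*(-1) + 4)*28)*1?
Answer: 28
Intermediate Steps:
((3*(-1) + 4)*28)*1 = ((-3 + 4)*28)*1 = (1*28)*1 = 28*1 = 28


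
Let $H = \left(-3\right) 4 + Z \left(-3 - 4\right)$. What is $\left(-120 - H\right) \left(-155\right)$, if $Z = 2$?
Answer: $14570$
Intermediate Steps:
$H = -26$ ($H = \left(-3\right) 4 + 2 \left(-3 - 4\right) = -12 + 2 \left(-7\right) = -12 - 14 = -26$)
$\left(-120 - H\right) \left(-155\right) = \left(-120 - -26\right) \left(-155\right) = \left(-120 + 26\right) \left(-155\right) = \left(-94\right) \left(-155\right) = 14570$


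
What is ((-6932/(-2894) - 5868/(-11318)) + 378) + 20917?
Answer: 174399521627/8188573 ≈ 21298.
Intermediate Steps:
((-6932/(-2894) - 5868/(-11318)) + 378) + 20917 = ((-6932*(-1/2894) - 5868*(-1/11318)) + 378) + 20917 = ((3466/1447 + 2934/5659) + 378) + 20917 = (23859592/8188573 + 378) + 20917 = 3119140186/8188573 + 20917 = 174399521627/8188573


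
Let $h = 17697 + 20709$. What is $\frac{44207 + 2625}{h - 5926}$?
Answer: $\frac{2927}{2030} \approx 1.4419$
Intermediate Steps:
$h = 38406$
$\frac{44207 + 2625}{h - 5926} = \frac{44207 + 2625}{38406 - 5926} = \frac{46832}{32480} = 46832 \cdot \frac{1}{32480} = \frac{2927}{2030}$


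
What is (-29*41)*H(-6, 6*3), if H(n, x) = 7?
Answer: -8323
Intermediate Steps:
(-29*41)*H(-6, 6*3) = -29*41*7 = -1189*7 = -8323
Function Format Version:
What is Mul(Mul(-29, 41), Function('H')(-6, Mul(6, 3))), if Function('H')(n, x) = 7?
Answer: -8323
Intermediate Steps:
Mul(Mul(-29, 41), Function('H')(-6, Mul(6, 3))) = Mul(Mul(-29, 41), 7) = Mul(-1189, 7) = -8323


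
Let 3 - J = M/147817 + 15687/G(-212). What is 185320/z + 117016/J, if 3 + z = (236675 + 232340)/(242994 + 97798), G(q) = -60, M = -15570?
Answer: -435429420564513760/3830019667161 ≈ -1.1369e+5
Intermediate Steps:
z = -553361/340792 (z = -3 + (236675 + 232340)/(242994 + 97798) = -3 + 469015/340792 = -553361/340792 ≈ -1.6238)
J = 782115513/2956340 (J = 3 - (-15570/147817 + 15687/(-60)) = 3 - (-15570*1/147817 + 15687*(-1/60)) = 3 - (-15570/147817 - 5229/20) = 3 - 1*(-773246493/2956340) = 3 + 773246493/2956340 = 782115513/2956340 ≈ 264.56)
185320/z + 117016/J = 185320/(-553361/340792) + 117016/(782115513/2956340) = 185320*(-340792/553361) + 117016*(2956340/782115513) = -558898880/4897 + 345939081440/782115513 = -435429420564513760/3830019667161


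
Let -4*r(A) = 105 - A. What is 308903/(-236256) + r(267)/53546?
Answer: -8265475835/6325281888 ≈ -1.3067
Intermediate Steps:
r(A) = -105/4 + A/4 (r(A) = -(105 - A)/4 = -105/4 + A/4)
308903/(-236256) + r(267)/53546 = 308903/(-236256) + (-105/4 + (1/4)*267)/53546 = 308903*(-1/236256) + (-105/4 + 267/4)*(1/53546) = -308903/236256 + (81/2)*(1/53546) = -308903/236256 + 81/107092 = -8265475835/6325281888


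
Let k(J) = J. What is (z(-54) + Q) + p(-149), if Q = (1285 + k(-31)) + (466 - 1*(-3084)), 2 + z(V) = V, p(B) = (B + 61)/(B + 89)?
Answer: 71242/15 ≈ 4749.5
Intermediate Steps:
p(B) = (61 + B)/(89 + B)
z(V) = -2 + V
Q = 4804 (Q = (1285 - 31) + (466 - 1*(-3084)) = 1254 + (466 + 3084) = 1254 + 3550 = 4804)
(z(-54) + Q) + p(-149) = ((-2 - 54) + 4804) + (61 - 149)/(89 - 149) = (-56 + 4804) - 88/(-60) = 4748 - 1/60*(-88) = 4748 + 22/15 = 71242/15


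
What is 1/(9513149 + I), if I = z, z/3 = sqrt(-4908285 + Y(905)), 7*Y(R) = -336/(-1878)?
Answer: 2977615637/28326515046149686 - 3*I*sqrt(480859770661)/28326515046149686 ≈ 1.0512e-7 - 7.3441e-11*I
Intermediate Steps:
Y(R) = 8/313 (Y(R) = (-336/(-1878))/7 = (-336*(-1/1878))/7 = (1/7)*(56/313) = 8/313)
z = 3*I*sqrt(480859770661)/313 (z = 3*sqrt(-4908285 + 8/313) = 3*sqrt(-1536293197/313) = 3*(I*sqrt(480859770661)/313) = 3*I*sqrt(480859770661)/313 ≈ 6646.4*I)
I = 3*I*sqrt(480859770661)/313 ≈ 6646.4*I
1/(9513149 + I) = 1/(9513149 + 3*I*sqrt(480859770661)/313)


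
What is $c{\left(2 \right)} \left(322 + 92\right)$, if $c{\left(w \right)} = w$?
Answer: $828$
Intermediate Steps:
$c{\left(2 \right)} \left(322 + 92\right) = 2 \left(322 + 92\right) = 2 \cdot 414 = 828$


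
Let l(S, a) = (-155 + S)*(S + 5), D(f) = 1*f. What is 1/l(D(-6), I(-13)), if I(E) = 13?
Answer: 1/161 ≈ 0.0062112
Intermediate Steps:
D(f) = f
l(S, a) = (-155 + S)*(5 + S)
1/l(D(-6), I(-13)) = 1/(-775 + (-6)**2 - 150*(-6)) = 1/(-775 + 36 + 900) = 1/161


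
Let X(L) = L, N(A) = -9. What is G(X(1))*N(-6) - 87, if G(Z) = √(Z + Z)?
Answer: -87 - 9*√2 ≈ -99.728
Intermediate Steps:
G(Z) = √2*√Z (G(Z) = √(2*Z) = √2*√Z)
G(X(1))*N(-6) - 87 = (√2*√1)*(-9) - 87 = (√2*1)*(-9) - 87 = √2*(-9) - 87 = -9*√2 - 87 = -87 - 9*√2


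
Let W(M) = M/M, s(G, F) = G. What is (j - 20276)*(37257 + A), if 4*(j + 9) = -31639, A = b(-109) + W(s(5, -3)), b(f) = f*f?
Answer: -5541847281/4 ≈ -1.3855e+9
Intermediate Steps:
W(M) = 1
b(f) = f²
A = 11882 (A = (-109)² + 1 = 11881 + 1 = 11882)
j = -31675/4 (j = -9 + (¼)*(-31639) = -9 - 31639/4 = -31675/4 ≈ -7918.8)
(j - 20276)*(37257 + A) = (-31675/4 - 20276)*(37257 + 11882) = -112779/4*49139 = -5541847281/4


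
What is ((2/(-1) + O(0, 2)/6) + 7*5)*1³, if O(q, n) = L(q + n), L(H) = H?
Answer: 100/3 ≈ 33.333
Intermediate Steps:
O(q, n) = n + q (O(q, n) = q + n = n + q)
((2/(-1) + O(0, 2)/6) + 7*5)*1³ = ((2/(-1) + (2 + 0)/6) + 7*5)*1³ = ((2*(-1) + 2*(⅙)) + 35)*1 = ((-2 + ⅓) + 35)*1 = (-5/3 + 35)*1 = (100/3)*1 = 100/3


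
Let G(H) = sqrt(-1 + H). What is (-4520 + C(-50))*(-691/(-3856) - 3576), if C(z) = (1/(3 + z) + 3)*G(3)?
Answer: 7790426225/482 - 482592775*sqrt(2)/45308 ≈ 1.6148e+7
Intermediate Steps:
C(z) = sqrt(2)*(3 + 1/(3 + z)) (C(z) = (1/(3 + z) + 3)*sqrt(-1 + 3) = (3 + 1/(3 + z))*sqrt(2) = sqrt(2)*(3 + 1/(3 + z)))
(-4520 + C(-50))*(-691/(-3856) - 3576) = (-4520 + sqrt(2)*(10 + 3*(-50))/(3 - 50))*(-691/(-3856) - 3576) = (-4520 + sqrt(2)*(10 - 150)/(-47))*(-691*(-1/3856) - 3576) = (-4520 + sqrt(2)*(-1/47)*(-140))*(691/3856 - 3576) = (-4520 + 140*sqrt(2)/47)*(-13788365/3856) = 7790426225/482 - 482592775*sqrt(2)/45308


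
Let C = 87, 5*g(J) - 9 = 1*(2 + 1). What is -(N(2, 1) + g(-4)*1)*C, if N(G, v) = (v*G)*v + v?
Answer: -2349/5 ≈ -469.80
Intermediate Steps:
g(J) = 12/5 (g(J) = 9/5 + (1*(2 + 1))/5 = 9/5 + (1*3)/5 = 9/5 + (1/5)*3 = 9/5 + 3/5 = 12/5)
N(G, v) = v + G*v**2 (N(G, v) = (G*v)*v + v = G*v**2 + v = v + G*v**2)
-(N(2, 1) + g(-4)*1)*C = -(1*(1 + 2*1) + (12/5)*1)*87 = -(1*(1 + 2) + 12/5)*87 = -(1*3 + 12/5)*87 = -(3 + 12/5)*87 = -27*87/5 = -1*2349/5 = -2349/5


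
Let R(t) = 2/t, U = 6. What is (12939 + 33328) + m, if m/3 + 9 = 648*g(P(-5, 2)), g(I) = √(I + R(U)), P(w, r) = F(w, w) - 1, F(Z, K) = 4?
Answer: 46240 + 648*√30 ≈ 49789.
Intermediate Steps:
P(w, r) = 3 (P(w, r) = 4 - 1 = 3)
g(I) = √(⅓ + I) (g(I) = √(I + 2/6) = √(I + 2*(⅙)) = √(I + ⅓) = √(⅓ + I))
m = -27 + 648*√30 (m = -27 + 3*(648*(√(3 + 9*3)/3)) = -27 + 3*(648*(√(3 + 27)/3)) = -27 + 3*(648*(√30/3)) = -27 + 3*(216*√30) = -27 + 648*√30 ≈ 3522.2)
(12939 + 33328) + m = (12939 + 33328) + (-27 + 648*√30) = 46267 + (-27 + 648*√30) = 46240 + 648*√30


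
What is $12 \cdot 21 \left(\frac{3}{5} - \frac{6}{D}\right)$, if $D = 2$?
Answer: $- \frac{3024}{5} \approx -604.8$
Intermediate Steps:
$12 \cdot 21 \left(\frac{3}{5} - \frac{6}{D}\right) = 12 \cdot 21 \left(\frac{3}{5} - \frac{6}{2}\right) = 252 \left(3 \cdot \frac{1}{5} - 3\right) = 252 \left(\frac{3}{5} - 3\right) = 252 \left(- \frac{12}{5}\right) = - \frac{3024}{5}$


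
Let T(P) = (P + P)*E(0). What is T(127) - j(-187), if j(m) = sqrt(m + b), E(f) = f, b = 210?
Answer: -sqrt(23) ≈ -4.7958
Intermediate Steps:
T(P) = 0 (T(P) = (P + P)*0 = (2*P)*0 = 0)
j(m) = sqrt(210 + m) (j(m) = sqrt(m + 210) = sqrt(210 + m))
T(127) - j(-187) = 0 - sqrt(210 - 187) = 0 - sqrt(23) = -sqrt(23)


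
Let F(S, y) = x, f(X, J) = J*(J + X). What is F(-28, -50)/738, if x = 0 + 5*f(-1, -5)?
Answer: 25/123 ≈ 0.20325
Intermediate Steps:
x = 150 (x = 0 + 5*(-5*(-5 - 1)) = 0 + 5*(-5*(-6)) = 0 + 5*30 = 0 + 150 = 150)
F(S, y) = 150
F(-28, -50)/738 = 150/738 = 150*(1/738) = 25/123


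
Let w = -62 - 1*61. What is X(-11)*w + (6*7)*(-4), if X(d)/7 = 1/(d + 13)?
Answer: -1197/2 ≈ -598.50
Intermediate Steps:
w = -123 (w = -62 - 61 = -123)
X(d) = 7/(13 + d) (X(d) = 7/(d + 13) = 7/(13 + d))
X(-11)*w + (6*7)*(-4) = (7/(13 - 11))*(-123) + (6*7)*(-4) = (7/2)*(-123) + 42*(-4) = (7*(½))*(-123) - 168 = (7/2)*(-123) - 168 = -861/2 - 168 = -1197/2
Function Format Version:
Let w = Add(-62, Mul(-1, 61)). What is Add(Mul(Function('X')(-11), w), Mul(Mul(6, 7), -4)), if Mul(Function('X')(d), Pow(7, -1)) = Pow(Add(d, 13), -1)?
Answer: Rational(-1197, 2) ≈ -598.50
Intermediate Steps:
w = -123 (w = Add(-62, -61) = -123)
Function('X')(d) = Mul(7, Pow(Add(13, d), -1)) (Function('X')(d) = Mul(7, Pow(Add(d, 13), -1)) = Mul(7, Pow(Add(13, d), -1)))
Add(Mul(Function('X')(-11), w), Mul(Mul(6, 7), -4)) = Add(Mul(Mul(7, Pow(Add(13, -11), -1)), -123), Mul(Mul(6, 7), -4)) = Add(Mul(Mul(7, Pow(2, -1)), -123), Mul(42, -4)) = Add(Mul(Mul(7, Rational(1, 2)), -123), -168) = Add(Mul(Rational(7, 2), -123), -168) = Add(Rational(-861, 2), -168) = Rational(-1197, 2)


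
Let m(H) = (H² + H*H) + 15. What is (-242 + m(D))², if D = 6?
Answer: 24025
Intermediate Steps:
m(H) = 15 + 2*H² (m(H) = (H² + H²) + 15 = 2*H² + 15 = 15 + 2*H²)
(-242 + m(D))² = (-242 + (15 + 2*6²))² = (-242 + (15 + 2*36))² = (-242 + (15 + 72))² = (-242 + 87)² = (-155)² = 24025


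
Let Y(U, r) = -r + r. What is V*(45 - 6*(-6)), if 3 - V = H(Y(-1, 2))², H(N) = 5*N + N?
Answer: 243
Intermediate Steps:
Y(U, r) = 0
H(N) = 6*N
V = 3 (V = 3 - (6*0)² = 3 - 1*0² = 3 - 1*0 = 3 + 0 = 3)
V*(45 - 6*(-6)) = 3*(45 - 6*(-6)) = 3*(45 + 36) = 3*81 = 243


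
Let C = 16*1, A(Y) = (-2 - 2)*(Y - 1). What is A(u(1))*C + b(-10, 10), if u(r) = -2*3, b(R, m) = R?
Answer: 438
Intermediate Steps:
u(r) = -6
A(Y) = 4 - 4*Y (A(Y) = -4*(-1 + Y) = 4 - 4*Y)
C = 16
A(u(1))*C + b(-10, 10) = (4 - 4*(-6))*16 - 10 = (4 + 24)*16 - 10 = 28*16 - 10 = 448 - 10 = 438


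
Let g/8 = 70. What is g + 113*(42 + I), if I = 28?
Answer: 8470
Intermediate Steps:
g = 560 (g = 8*70 = 560)
g + 113*(42 + I) = 560 + 113*(42 + 28) = 560 + 113*70 = 560 + 7910 = 8470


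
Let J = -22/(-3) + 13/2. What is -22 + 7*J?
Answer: 449/6 ≈ 74.833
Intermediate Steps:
J = 83/6 (J = -22*(-1/3) + 13*(1/2) = 22/3 + 13/2 = 83/6 ≈ 13.833)
-22 + 7*J = -22 + 7*(83/6) = -22 + 581/6 = 449/6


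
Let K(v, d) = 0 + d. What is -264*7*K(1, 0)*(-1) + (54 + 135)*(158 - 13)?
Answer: 27405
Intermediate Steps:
K(v, d) = d
-264*7*K(1, 0)*(-1) + (54 + 135)*(158 - 13) = -264*7*0*(-1) + (54 + 135)*(158 - 13) = -0*(-1) + 189*145 = -264*0 + 27405 = 0 + 27405 = 27405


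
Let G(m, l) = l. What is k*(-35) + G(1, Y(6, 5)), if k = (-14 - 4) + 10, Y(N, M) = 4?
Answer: 284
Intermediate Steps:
k = -8 (k = -18 + 10 = -8)
k*(-35) + G(1, Y(6, 5)) = -8*(-35) + 4 = 280 + 4 = 284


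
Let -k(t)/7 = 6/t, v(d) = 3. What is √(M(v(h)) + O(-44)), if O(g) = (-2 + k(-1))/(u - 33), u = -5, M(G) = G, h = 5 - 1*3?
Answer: √703/19 ≈ 1.3955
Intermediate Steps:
h = 2 (h = 5 - 3 = 2)
k(t) = -42/t
O(g) = -20/19 (O(g) = (-2 - 42/(-1))/(-5 - 33) = (-2 - 42*(-1))/(-38) = (-2 + 42)*(-1/38) = 40*(-1/38) = -20/19)
√(M(v(h)) + O(-44)) = √(3 - 20/19) = √(37/19) = √703/19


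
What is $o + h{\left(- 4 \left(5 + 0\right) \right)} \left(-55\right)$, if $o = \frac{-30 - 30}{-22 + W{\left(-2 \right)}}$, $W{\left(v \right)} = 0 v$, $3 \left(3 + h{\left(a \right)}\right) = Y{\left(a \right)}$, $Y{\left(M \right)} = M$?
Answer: $\frac{17635}{33} \approx 534.39$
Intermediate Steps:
$h{\left(a \right)} = -3 + \frac{a}{3}$
$W{\left(v \right)} = 0$
$o = \frac{30}{11}$ ($o = \frac{-30 - 30}{-22 + 0} = - \frac{60}{-22} = \left(-60\right) \left(- \frac{1}{22}\right) = \frac{30}{11} \approx 2.7273$)
$o + h{\left(- 4 \left(5 + 0\right) \right)} \left(-55\right) = \frac{30}{11} + \left(-3 + \frac{\left(-4\right) \left(5 + 0\right)}{3}\right) \left(-55\right) = \frac{30}{11} + \left(-3 + \frac{\left(-4\right) 5}{3}\right) \left(-55\right) = \frac{30}{11} + \left(-3 + \frac{1}{3} \left(-20\right)\right) \left(-55\right) = \frac{30}{11} + \left(-3 - \frac{20}{3}\right) \left(-55\right) = \frac{30}{11} - - \frac{1595}{3} = \frac{30}{11} + \frac{1595}{3} = \frac{17635}{33}$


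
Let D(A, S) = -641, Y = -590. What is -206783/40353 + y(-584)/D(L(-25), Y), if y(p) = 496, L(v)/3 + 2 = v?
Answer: -152562991/25866273 ≈ -5.8981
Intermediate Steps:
L(v) = -6 + 3*v
-206783/40353 + y(-584)/D(L(-25), Y) = -206783/40353 + 496/(-641) = -206783*1/40353 + 496*(-1/641) = -206783/40353 - 496/641 = -152562991/25866273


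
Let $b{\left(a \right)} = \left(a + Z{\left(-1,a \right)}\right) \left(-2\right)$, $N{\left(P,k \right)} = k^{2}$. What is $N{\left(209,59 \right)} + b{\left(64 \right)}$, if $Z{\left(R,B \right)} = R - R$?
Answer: $3353$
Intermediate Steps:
$Z{\left(R,B \right)} = 0$
$b{\left(a \right)} = - 2 a$ ($b{\left(a \right)} = \left(a + 0\right) \left(-2\right) = a \left(-2\right) = - 2 a$)
$N{\left(209,59 \right)} + b{\left(64 \right)} = 59^{2} - 128 = 3481 - 128 = 3353$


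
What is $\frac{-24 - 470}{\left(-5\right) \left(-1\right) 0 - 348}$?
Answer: $\frac{247}{174} \approx 1.4195$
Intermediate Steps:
$\frac{-24 - 470}{\left(-5\right) \left(-1\right) 0 - 348} = - \frac{494}{5 \cdot 0 - 348} = - \frac{494}{0 - 348} = - \frac{494}{-348} = \left(-494\right) \left(- \frac{1}{348}\right) = \frac{247}{174}$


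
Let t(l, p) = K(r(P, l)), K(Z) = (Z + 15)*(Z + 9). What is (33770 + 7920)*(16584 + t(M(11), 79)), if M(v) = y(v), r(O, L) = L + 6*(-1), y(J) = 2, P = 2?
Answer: 693679910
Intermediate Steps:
r(O, L) = -6 + L (r(O, L) = L - 6 = -6 + L)
M(v) = 2
K(Z) = (9 + Z)*(15 + Z) (K(Z) = (15 + Z)*(9 + Z) = (9 + Z)*(15 + Z))
t(l, p) = -9 + (-6 + l)² + 24*l (t(l, p) = 135 + (-6 + l)² + 24*(-6 + l) = 135 + (-6 + l)² + (-144 + 24*l) = -9 + (-6 + l)² + 24*l)
(33770 + 7920)*(16584 + t(M(11), 79)) = (33770 + 7920)*(16584 + (27 + 2² + 12*2)) = 41690*(16584 + (27 + 4 + 24)) = 41690*(16584 + 55) = 41690*16639 = 693679910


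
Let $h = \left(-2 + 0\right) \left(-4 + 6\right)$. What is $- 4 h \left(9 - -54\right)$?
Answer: $1008$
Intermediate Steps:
$h = -4$ ($h = \left(-2\right) 2 = -4$)
$- 4 h \left(9 - -54\right) = \left(-4\right) \left(-4\right) \left(9 - -54\right) = 16 \left(9 + 54\right) = 16 \cdot 63 = 1008$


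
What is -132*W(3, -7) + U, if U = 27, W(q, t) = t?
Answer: 951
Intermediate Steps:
-132*W(3, -7) + U = -132*(-7) + 27 = 924 + 27 = 951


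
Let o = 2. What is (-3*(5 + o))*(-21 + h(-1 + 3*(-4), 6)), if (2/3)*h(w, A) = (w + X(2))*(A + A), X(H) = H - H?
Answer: 5355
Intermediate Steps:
X(H) = 0
h(w, A) = 3*A*w (h(w, A) = 3*((w + 0)*(A + A))/2 = 3*(w*(2*A))/2 = 3*(2*A*w)/2 = 3*A*w)
(-3*(5 + o))*(-21 + h(-1 + 3*(-4), 6)) = (-3*(5 + 2))*(-21 + 3*6*(-1 + 3*(-4))) = (-3*7)*(-21 + 3*6*(-1 - 12)) = -21*(-21 + 3*6*(-13)) = -21*(-21 - 234) = -21*(-255) = 5355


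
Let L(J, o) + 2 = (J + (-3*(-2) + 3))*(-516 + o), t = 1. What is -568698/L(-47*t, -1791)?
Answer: -284349/43832 ≈ -6.4872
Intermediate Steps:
L(J, o) = -2 + (-516 + o)*(9 + J) (L(J, o) = -2 + (J + (-3*(-2) + 3))*(-516 + o) = -2 + (J + (6 + 3))*(-516 + o) = -2 + (J + 9)*(-516 + o) = -2 + (9 + J)*(-516 + o) = -2 + (-516 + o)*(9 + J))
-568698/L(-47*t, -1791) = -568698/(-4646 - (-24252) + 9*(-1791) - 47*1*(-1791)) = -568698/(-4646 - 516*(-47) - 16119 - 47*(-1791)) = -568698/(-4646 + 24252 - 16119 + 84177) = -568698/87664 = -568698*1/87664 = -284349/43832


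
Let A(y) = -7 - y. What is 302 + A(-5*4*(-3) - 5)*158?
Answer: -9494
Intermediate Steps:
302 + A(-5*4*(-3) - 5)*158 = 302 + (-7 - (-5*4*(-3) - 5))*158 = 302 + (-7 - (-20*(-3) - 5))*158 = 302 + (-7 - (60 - 5))*158 = 302 + (-7 - 1*55)*158 = 302 + (-7 - 55)*158 = 302 - 62*158 = 302 - 9796 = -9494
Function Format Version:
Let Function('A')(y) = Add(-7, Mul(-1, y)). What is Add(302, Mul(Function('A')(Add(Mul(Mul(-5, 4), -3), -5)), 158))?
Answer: -9494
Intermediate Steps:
Add(302, Mul(Function('A')(Add(Mul(Mul(-5, 4), -3), -5)), 158)) = Add(302, Mul(Add(-7, Mul(-1, Add(Mul(Mul(-5, 4), -3), -5))), 158)) = Add(302, Mul(Add(-7, Mul(-1, Add(Mul(-20, -3), -5))), 158)) = Add(302, Mul(Add(-7, Mul(-1, Add(60, -5))), 158)) = Add(302, Mul(Add(-7, Mul(-1, 55)), 158)) = Add(302, Mul(Add(-7, -55), 158)) = Add(302, Mul(-62, 158)) = Add(302, -9796) = -9494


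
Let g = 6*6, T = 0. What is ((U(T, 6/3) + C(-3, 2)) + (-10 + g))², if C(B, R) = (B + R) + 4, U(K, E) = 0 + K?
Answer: 841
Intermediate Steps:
U(K, E) = K
g = 36
C(B, R) = 4 + B + R
((U(T, 6/3) + C(-3, 2)) + (-10 + g))² = ((0 + (4 - 3 + 2)) + (-10 + 36))² = ((0 + 3) + 26)² = (3 + 26)² = 29² = 841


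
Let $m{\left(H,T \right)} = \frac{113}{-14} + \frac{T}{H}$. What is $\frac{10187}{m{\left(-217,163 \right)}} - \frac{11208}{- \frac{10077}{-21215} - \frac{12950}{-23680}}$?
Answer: $- \frac{9200429411842}{758936791} \approx -12123.0$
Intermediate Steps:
$m{\left(H,T \right)} = - \frac{113}{14} + \frac{T}{H}$ ($m{\left(H,T \right)} = 113 \left(- \frac{1}{14}\right) + \frac{T}{H} = - \frac{113}{14} + \frac{T}{H}$)
$\frac{10187}{m{\left(-217,163 \right)}} - \frac{11208}{- \frac{10077}{-21215} - \frac{12950}{-23680}} = \frac{10187}{- \frac{113}{14} + \frac{163}{-217}} - \frac{11208}{- \frac{10077}{-21215} - \frac{12950}{-23680}} = \frac{10187}{- \frac{113}{14} + 163 \left(- \frac{1}{217}\right)} - \frac{11208}{\left(-10077\right) \left(- \frac{1}{21215}\right) - - \frac{35}{64}} = \frac{10187}{- \frac{113}{14} - \frac{163}{217}} - \frac{11208}{\frac{10077}{21215} + \frac{35}{64}} = \frac{10187}{- \frac{547}{62}} - \frac{11208}{\frac{1387453}{1357760}} = 10187 \left(- \frac{62}{547}\right) - \frac{15217774080}{1387453} = - \frac{631594}{547} - \frac{15217774080}{1387453} = - \frac{9200429411842}{758936791}$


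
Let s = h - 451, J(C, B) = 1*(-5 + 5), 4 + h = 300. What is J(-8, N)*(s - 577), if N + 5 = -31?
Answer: 0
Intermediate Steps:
N = -36 (N = -5 - 31 = -36)
h = 296 (h = -4 + 300 = 296)
J(C, B) = 0 (J(C, B) = 1*0 = 0)
s = -155 (s = 296 - 451 = -155)
J(-8, N)*(s - 577) = 0*(-155 - 577) = 0*(-732) = 0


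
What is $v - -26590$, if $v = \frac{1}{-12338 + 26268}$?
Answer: $\frac{370398701}{13930} \approx 26590.0$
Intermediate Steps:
$v = \frac{1}{13930} \approx 7.1788 \cdot 10^{-5}$
$v - -26590 = \frac{1}{13930} - -26590 = \frac{1}{13930} + 26590 = \frac{370398701}{13930}$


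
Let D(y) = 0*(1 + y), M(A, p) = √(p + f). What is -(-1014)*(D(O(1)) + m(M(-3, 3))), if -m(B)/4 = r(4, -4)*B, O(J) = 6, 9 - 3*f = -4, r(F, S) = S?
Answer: 5408*√66 ≈ 43935.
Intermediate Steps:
f = 13/3 (f = 3 - ⅓*(-4) = 3 + 4/3 = 13/3 ≈ 4.3333)
M(A, p) = √(13/3 + p) (M(A, p) = √(p + 13/3) = √(13/3 + p))
D(y) = 0
m(B) = 16*B (m(B) = -(-16)*B = 16*B)
-(-1014)*(D(O(1)) + m(M(-3, 3))) = -(-1014)*(0 + 16*(√(39 + 9*3)/3)) = -(-1014)*(0 + 16*(√(39 + 27)/3)) = -(-1014)*(0 + 16*(√66/3)) = -(-1014)*(0 + 16*√66/3) = -(-1014)*16*√66/3 = -(-5408)*√66 = 5408*√66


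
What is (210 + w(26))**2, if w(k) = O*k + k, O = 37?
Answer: 1435204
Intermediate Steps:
w(k) = 38*k (w(k) = 37*k + k = 38*k)
(210 + w(26))**2 = (210 + 38*26)**2 = (210 + 988)**2 = 1198**2 = 1435204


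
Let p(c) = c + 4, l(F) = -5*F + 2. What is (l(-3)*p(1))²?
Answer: 7225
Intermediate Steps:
l(F) = 2 - 5*F
p(c) = 4 + c
(l(-3)*p(1))² = ((2 - 5*(-3))*(4 + 1))² = ((2 + 15)*5)² = (17*5)² = 85² = 7225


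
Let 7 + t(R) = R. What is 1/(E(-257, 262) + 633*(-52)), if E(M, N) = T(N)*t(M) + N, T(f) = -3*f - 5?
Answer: 1/176170 ≈ 5.6763e-6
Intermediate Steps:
t(R) = -7 + R
T(f) = -5 - 3*f
E(M, N) = N + (-7 + M)*(-5 - 3*N) (E(M, N) = (-5 - 3*N)*(-7 + M) + N = (-7 + M)*(-5 - 3*N) + N = N + (-7 + M)*(-5 - 3*N))
1/(E(-257, 262) + 633*(-52)) = 1/((262 - (-7 - 257)*(5 + 3*262)) + 633*(-52)) = 1/((262 - 1*(-264)*(5 + 786)) - 32916) = 1/((262 - 1*(-264)*791) - 32916) = 1/((262 + 208824) - 32916) = 1/(209086 - 32916) = 1/176170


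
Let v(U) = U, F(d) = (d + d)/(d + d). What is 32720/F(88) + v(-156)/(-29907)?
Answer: 326185732/9969 ≈ 32720.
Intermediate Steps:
F(d) = 1 (F(d) = (2*d)/((2*d)) = (2*d)*(1/(2*d)) = 1)
32720/F(88) + v(-156)/(-29907) = 32720/1 - 156/(-29907) = 32720*1 - 156*(-1/29907) = 32720 + 52/9969 = 326185732/9969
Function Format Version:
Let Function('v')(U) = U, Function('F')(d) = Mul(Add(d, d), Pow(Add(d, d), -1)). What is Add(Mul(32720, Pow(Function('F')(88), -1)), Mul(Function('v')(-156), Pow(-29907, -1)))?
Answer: Rational(326185732, 9969) ≈ 32720.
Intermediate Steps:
Function('F')(d) = 1 (Function('F')(d) = Mul(Mul(2, d), Pow(Mul(2, d), -1)) = Mul(Mul(2, d), Mul(Rational(1, 2), Pow(d, -1))) = 1)
Add(Mul(32720, Pow(Function('F')(88), -1)), Mul(Function('v')(-156), Pow(-29907, -1))) = Add(Mul(32720, Pow(1, -1)), Mul(-156, Pow(-29907, -1))) = Add(Mul(32720, 1), Mul(-156, Rational(-1, 29907))) = Add(32720, Rational(52, 9969)) = Rational(326185732, 9969)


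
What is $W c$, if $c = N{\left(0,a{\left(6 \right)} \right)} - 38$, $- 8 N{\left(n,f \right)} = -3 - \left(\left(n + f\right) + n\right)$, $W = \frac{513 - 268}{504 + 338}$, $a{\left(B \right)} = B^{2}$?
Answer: $- \frac{64925}{6736} \approx -9.6385$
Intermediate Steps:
$W = \frac{245}{842} \approx 0.29097$
$N{\left(n,f \right)} = \frac{3}{8} + \frac{n}{4} + \frac{f}{8}$ ($N{\left(n,f \right)} = - \frac{-3 - \left(\left(n + f\right) + n\right)}{8} = - \frac{-3 - \left(\left(f + n\right) + n\right)}{8} = - \frac{-3 - \left(f + 2 n\right)}{8} = - \frac{-3 - f - 2 n}{8} = \frac{3}{8} + \frac{n}{4} + \frac{f}{8}$)
$c = - \frac{265}{8}$ ($c = \left(\frac{3}{8} + \frac{1}{4} \cdot 0 + \frac{6^{2}}{8}\right) - 38 = \left(\frac{3}{8} + 0 + \frac{1}{8} \cdot 36\right) - 38 = \left(\frac{3}{8} + 0 + \frac{9}{2}\right) - 38 = \frac{39}{8} - 38 = - \frac{265}{8} \approx -33.125$)
$W c = \frac{245}{842} \left(- \frac{265}{8}\right) = - \frac{64925}{6736}$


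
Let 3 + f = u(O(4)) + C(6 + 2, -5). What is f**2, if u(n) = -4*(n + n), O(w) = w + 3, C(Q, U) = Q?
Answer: 2601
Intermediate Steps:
O(w) = 3 + w
u(n) = -8*n
f = -51 (f = -3 + (-8*(3 + 4) + (6 + 2)) = -3 + (-8*7 + 8) = -3 + (-56 + 8) = -3 - 48 = -51)
f**2 = (-51)**2 = 2601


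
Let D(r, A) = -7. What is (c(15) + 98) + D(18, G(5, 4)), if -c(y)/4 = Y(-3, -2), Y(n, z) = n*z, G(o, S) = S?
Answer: 67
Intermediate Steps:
c(y) = -24 (c(y) = -(-12)*(-2) = -4*6 = -24)
(c(15) + 98) + D(18, G(5, 4)) = (-24 + 98) - 7 = 74 - 7 = 67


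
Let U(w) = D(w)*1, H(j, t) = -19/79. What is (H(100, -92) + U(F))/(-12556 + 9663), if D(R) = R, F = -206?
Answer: 16293/228547 ≈ 0.071290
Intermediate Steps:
H(j, t) = -19/79 (H(j, t) = -19*1/79 = -19/79)
U(w) = w (U(w) = w*1 = w)
(H(100, -92) + U(F))/(-12556 + 9663) = (-19/79 - 206)/(-12556 + 9663) = -16293/79/(-2893) = -16293/79*(-1/2893) = 16293/228547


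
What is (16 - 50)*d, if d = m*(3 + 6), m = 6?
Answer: -1836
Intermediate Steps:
d = 54 (d = 6*(3 + 6) = 6*9 = 54)
(16 - 50)*d = (16 - 50)*54 = -34*54 = -1836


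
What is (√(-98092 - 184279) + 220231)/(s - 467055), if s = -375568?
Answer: -220231/842623 - I*√282371/842623 ≈ -0.26136 - 0.00063063*I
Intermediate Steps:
(√(-98092 - 184279) + 220231)/(s - 467055) = (√(-98092 - 184279) + 220231)/(-375568 - 467055) = (√(-282371) + 220231)/(-842623) = (I*√282371 + 220231)*(-1/842623) = (220231 + I*√282371)*(-1/842623) = -220231/842623 - I*√282371/842623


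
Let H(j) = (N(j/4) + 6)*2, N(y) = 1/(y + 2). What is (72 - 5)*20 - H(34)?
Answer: 27884/21 ≈ 1327.8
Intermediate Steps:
N(y) = 1/(2 + y)
H(j) = 12 + 2/(2 + j/4) (H(j) = (1/(2 + j/4) + 6)*2 = (6 + 1/(2 + j/4))*2 = 12 + 2/(2 + j/4))
(72 - 5)*20 - H(34) = (72 - 5)*20 - 4*(26 + 3*34)/(8 + 34) = 67*20 - 4*(26 + 102)/42 = 1340 - 4*128/42 = 1340 - 1*256/21 = 1340 - 256/21 = 27884/21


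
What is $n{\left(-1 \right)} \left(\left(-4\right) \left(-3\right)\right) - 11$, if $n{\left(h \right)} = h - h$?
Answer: $-11$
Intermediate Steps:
$n{\left(h \right)} = 0$
$n{\left(-1 \right)} \left(\left(-4\right) \left(-3\right)\right) - 11 = 0 \left(\left(-4\right) \left(-3\right)\right) - 11 = 0 \cdot 12 - 11 = 0 - 11 = -11$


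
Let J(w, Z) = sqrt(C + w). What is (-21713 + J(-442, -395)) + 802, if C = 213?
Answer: -20911 + I*sqrt(229) ≈ -20911.0 + 15.133*I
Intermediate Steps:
J(w, Z) = sqrt(213 + w)
(-21713 + J(-442, -395)) + 802 = (-21713 + sqrt(213 - 442)) + 802 = (-21713 + sqrt(-229)) + 802 = (-21713 + I*sqrt(229)) + 802 = -20911 + I*sqrt(229)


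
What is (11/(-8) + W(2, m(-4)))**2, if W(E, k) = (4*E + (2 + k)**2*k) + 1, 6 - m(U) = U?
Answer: 134119561/64 ≈ 2.0956e+6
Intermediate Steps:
m(U) = 6 - U
W(E, k) = 1 + 4*E + k*(2 + k)**2 (W(E, k) = (4*E + k*(2 + k)**2) + 1 = 1 + 4*E + k*(2 + k)**2)
(11/(-8) + W(2, m(-4)))**2 = (11/(-8) + (1 + 4*2 + (6 - 1*(-4))*(2 + (6 - 1*(-4)))**2))**2 = (11*(-1/8) + (1 + 8 + (6 + 4)*(2 + (6 + 4))**2))**2 = (-11/8 + (1 + 8 + 10*(2 + 10)**2))**2 = (-11/8 + (1 + 8 + 10*12**2))**2 = (-11/8 + (1 + 8 + 10*144))**2 = (-11/8 + (1 + 8 + 1440))**2 = (-11/8 + 1449)**2 = (11581/8)**2 = 134119561/64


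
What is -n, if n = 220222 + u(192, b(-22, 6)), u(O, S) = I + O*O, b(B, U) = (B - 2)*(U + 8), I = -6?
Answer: -257080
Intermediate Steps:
b(B, U) = (-2 + B)*(8 + U)
u(O, S) = -6 + O² (u(O, S) = -6 + O*O = -6 + O²)
n = 257080 (n = 220222 + (-6 + 192²) = 220222 + (-6 + 36864) = 220222 + 36858 = 257080)
-n = -1*257080 = -257080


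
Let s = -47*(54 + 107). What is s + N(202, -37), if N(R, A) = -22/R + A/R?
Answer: -1528593/202 ≈ -7567.3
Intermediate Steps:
s = -7567 (s = -47*161 = -7567)
s + N(202, -37) = -7567 + (-22 - 37)/202 = -7567 + (1/202)*(-59) = -7567 - 59/202 = -1528593/202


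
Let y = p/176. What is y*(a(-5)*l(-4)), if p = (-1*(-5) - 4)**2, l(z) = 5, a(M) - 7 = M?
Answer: 5/88 ≈ 0.056818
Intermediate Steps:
a(M) = 7 + M
p = 1 (p = (5 - 4)**2 = 1**2 = 1)
y = 1/176 ≈ 0.0056818
y*(a(-5)*l(-4)) = ((7 - 5)*5)/176 = (2*5)/176 = (1/176)*10 = 5/88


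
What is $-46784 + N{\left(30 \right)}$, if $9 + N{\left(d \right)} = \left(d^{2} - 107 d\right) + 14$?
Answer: $-49089$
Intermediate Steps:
$N{\left(d \right)} = 5 + d^{2} - 107 d$ ($N{\left(d \right)} = -9 + \left(\left(d^{2} - 107 d\right) + 14\right) = -9 + \left(14 + d^{2} - 107 d\right) = 5 + d^{2} - 107 d$)
$-46784 + N{\left(30 \right)} = -46784 + \left(5 + 30^{2} - 3210\right) = -46784 + \left(5 + 900 - 3210\right) = -46784 - 2305 = -49089$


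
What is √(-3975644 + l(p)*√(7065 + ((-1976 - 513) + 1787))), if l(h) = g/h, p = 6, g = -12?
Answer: √(-3975644 - 6*√707) ≈ 1993.9*I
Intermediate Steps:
l(h) = -12/h
√(-3975644 + l(p)*√(7065 + ((-1976 - 513) + 1787))) = √(-3975644 + (-12/6)*√(7065 + ((-1976 - 513) + 1787))) = √(-3975644 + (-12*⅙)*√(7065 + (-2489 + 1787))) = √(-3975644 - 2*√(7065 - 702)) = √(-3975644 - 6*√707)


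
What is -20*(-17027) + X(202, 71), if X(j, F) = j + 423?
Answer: 341165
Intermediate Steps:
X(j, F) = 423 + j
-20*(-17027) + X(202, 71) = -20*(-17027) + (423 + 202) = 340540 + 625 = 341165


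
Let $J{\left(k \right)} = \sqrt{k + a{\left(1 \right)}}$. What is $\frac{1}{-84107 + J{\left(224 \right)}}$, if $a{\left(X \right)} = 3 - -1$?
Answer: $- \frac{84107}{7073987221} - \frac{2 \sqrt{57}}{7073987221} \approx -1.1892 \cdot 10^{-5}$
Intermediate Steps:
$a{\left(X \right)} = 4$ ($a{\left(X \right)} = 3 + 1 = 4$)
$J{\left(k \right)} = \sqrt{4 + k}$ ($J{\left(k \right)} = \sqrt{k + 4} = \sqrt{4 + k}$)
$\frac{1}{-84107 + J{\left(224 \right)}} = \frac{1}{-84107 + \sqrt{4 + 224}} = \frac{1}{-84107 + \sqrt{228}} = \frac{1}{-84107 + 2 \sqrt{57}}$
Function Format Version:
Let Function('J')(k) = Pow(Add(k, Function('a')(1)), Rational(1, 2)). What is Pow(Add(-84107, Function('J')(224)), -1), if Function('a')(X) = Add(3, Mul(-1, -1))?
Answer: Add(Rational(-84107, 7073987221), Mul(Rational(-2, 7073987221), Pow(57, Rational(1, 2)))) ≈ -1.1892e-5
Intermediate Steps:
Function('a')(X) = 4 (Function('a')(X) = Add(3, 1) = 4)
Function('J')(k) = Pow(Add(4, k), Rational(1, 2)) (Function('J')(k) = Pow(Add(k, 4), Rational(1, 2)) = Pow(Add(4, k), Rational(1, 2)))
Pow(Add(-84107, Function('J')(224)), -1) = Pow(Add(-84107, Pow(Add(4, 224), Rational(1, 2))), -1) = Pow(Add(-84107, Pow(228, Rational(1, 2))), -1) = Pow(Add(-84107, Mul(2, Pow(57, Rational(1, 2)))), -1)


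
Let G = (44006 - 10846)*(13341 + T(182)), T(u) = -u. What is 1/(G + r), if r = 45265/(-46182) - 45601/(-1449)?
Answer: 22305906/9733237189629439 ≈ 2.2917e-9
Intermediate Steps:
G = 436352440 (G = (44006 - 10846)*(13341 - 1*182) = 33160*(13341 - 182) = 33160*13159 = 436352440)
r = 680118799/22305906 (r = 45265*(-1/46182) - 45601*(-1/1449) = -45265/46182 + 45601/1449 = 680118799/22305906 ≈ 30.491)
1/(G + r) = 1/(436352440 + 680118799/22305906) = 1/(9733237189629439/22305906) = 22305906/9733237189629439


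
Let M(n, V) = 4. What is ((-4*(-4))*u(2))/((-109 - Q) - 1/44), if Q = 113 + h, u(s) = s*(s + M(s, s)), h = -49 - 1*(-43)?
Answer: -8448/9505 ≈ -0.88879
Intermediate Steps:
h = -6 (h = -49 + 43 = -6)
u(s) = s*(4 + s) (u(s) = s*(s + 4) = s*(4 + s))
Q = 107 (Q = 113 - 6 = 107)
((-4*(-4))*u(2))/((-109 - Q) - 1/44) = ((-4*(-4))*(2*(4 + 2)))/((-109 - 1*107) - 1/44) = (16*(2*6))/((-109 - 107) - 1*1/44) = (16*12)/(-216 - 1/44) = 192/(-9505/44) = 192*(-44/9505) = -8448/9505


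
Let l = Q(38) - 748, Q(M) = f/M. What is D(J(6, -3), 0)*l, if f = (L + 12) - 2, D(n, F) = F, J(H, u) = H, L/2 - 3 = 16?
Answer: 0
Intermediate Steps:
L = 38 (L = 6 + 2*16 = 6 + 32 = 38)
f = 48 (f = (38 + 12) - 2 = 50 - 2 = 48)
Q(M) = 48/M
l = -14188/19 (l = 48/38 - 748 = 48*(1/38) - 748 = 24/19 - 748 = -14188/19 ≈ -746.74)
D(J(6, -3), 0)*l = 0*(-14188/19) = 0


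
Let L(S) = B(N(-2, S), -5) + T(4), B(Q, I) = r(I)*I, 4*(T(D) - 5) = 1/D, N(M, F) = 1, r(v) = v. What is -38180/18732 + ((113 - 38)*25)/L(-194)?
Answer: 135898855/2252523 ≈ 60.332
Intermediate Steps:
T(D) = 5 + 1/(4*D)
B(Q, I) = I² (B(Q, I) = I*I = I²)
L(S) = 481/16 (L(S) = (-5)² + (5 + (¼)/4) = 25 + (5 + (¼)*(¼)) = 25 + (5 + 1/16) = 25 + 81/16 = 481/16)
-38180/18732 + ((113 - 38)*25)/L(-194) = -38180/18732 + ((113 - 38)*25)/(481/16) = -38180*1/18732 + (75*25)*(16/481) = -9545/4683 + 1875*(16/481) = -9545/4683 + 30000/481 = 135898855/2252523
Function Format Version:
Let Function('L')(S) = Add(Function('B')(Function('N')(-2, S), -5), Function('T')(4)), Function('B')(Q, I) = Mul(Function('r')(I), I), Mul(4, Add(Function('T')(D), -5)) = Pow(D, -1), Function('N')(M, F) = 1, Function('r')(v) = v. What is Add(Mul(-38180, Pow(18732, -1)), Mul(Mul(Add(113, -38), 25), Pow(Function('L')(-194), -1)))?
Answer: Rational(135898855, 2252523) ≈ 60.332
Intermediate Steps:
Function('T')(D) = Add(5, Mul(Rational(1, 4), Pow(D, -1)))
Function('B')(Q, I) = Pow(I, 2) (Function('B')(Q, I) = Mul(I, I) = Pow(I, 2))
Function('L')(S) = Rational(481, 16) (Function('L')(S) = Add(Pow(-5, 2), Add(5, Mul(Rational(1, 4), Pow(4, -1)))) = Add(25, Add(5, Mul(Rational(1, 4), Rational(1, 4)))) = Add(25, Add(5, Rational(1, 16))) = Add(25, Rational(81, 16)) = Rational(481, 16))
Add(Mul(-38180, Pow(18732, -1)), Mul(Mul(Add(113, -38), 25), Pow(Function('L')(-194), -1))) = Add(Mul(-38180, Pow(18732, -1)), Mul(Mul(Add(113, -38), 25), Pow(Rational(481, 16), -1))) = Add(Mul(-38180, Rational(1, 18732)), Mul(Mul(75, 25), Rational(16, 481))) = Add(Rational(-9545, 4683), Mul(1875, Rational(16, 481))) = Add(Rational(-9545, 4683), Rational(30000, 481)) = Rational(135898855, 2252523)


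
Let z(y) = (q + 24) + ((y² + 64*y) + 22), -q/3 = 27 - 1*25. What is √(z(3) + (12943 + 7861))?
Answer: √21045 ≈ 145.07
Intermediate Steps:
q = -6 (q = -3*(27 - 1*25) = -3*(27 - 25) = -3*2 = -6)
z(y) = 40 + y² + 64*y (z(y) = (-6 + 24) + ((y² + 64*y) + 22) = 18 + (22 + y² + 64*y) = 40 + y² + 64*y)
√(z(3) + (12943 + 7861)) = √((40 + 3² + 64*3) + (12943 + 7861)) = √((40 + 9 + 192) + 20804) = √(241 + 20804) = √21045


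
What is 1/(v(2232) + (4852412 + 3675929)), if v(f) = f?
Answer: 1/8530573 ≈ 1.1723e-7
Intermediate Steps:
1/(v(2232) + (4852412 + 3675929)) = 1/(2232 + (4852412 + 3675929)) = 1/(2232 + 8528341) = 1/8530573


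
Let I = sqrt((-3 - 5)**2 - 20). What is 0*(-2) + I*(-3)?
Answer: -6*sqrt(11) ≈ -19.900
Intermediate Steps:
I = 2*sqrt(11) (I = sqrt((-8)**2 - 20) = sqrt(64 - 20) = sqrt(44) = 2*sqrt(11) ≈ 6.6332)
0*(-2) + I*(-3) = 0*(-2) + (2*sqrt(11))*(-3) = 0 - 6*sqrt(11) = -6*sqrt(11)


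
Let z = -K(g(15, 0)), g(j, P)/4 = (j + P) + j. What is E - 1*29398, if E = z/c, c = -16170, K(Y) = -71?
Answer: -475365731/16170 ≈ -29398.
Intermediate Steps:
g(j, P) = 4*P + 8*j (g(j, P) = 4*((j + P) + j) = 4*((P + j) + j) = 4*(P + 2*j) = 4*P + 8*j)
z = 71 (z = -1*(-71) = 71)
E = -71/16170 (E = 71/(-16170) = 71*(-1/16170) = -71/16170 ≈ -0.0043909)
E - 1*29398 = -71/16170 - 1*29398 = -71/16170 - 29398 = -475365731/16170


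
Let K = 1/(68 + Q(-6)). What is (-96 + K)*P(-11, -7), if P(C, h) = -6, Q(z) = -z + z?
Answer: 19581/34 ≈ 575.91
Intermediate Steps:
Q(z) = 0
K = 1/68 (K = 1/(68 + 0) = 1/68 ≈ 0.014706)
(-96 + K)*P(-11, -7) = (-96 + 1/68)*(-6) = -6527/68*(-6) = 19581/34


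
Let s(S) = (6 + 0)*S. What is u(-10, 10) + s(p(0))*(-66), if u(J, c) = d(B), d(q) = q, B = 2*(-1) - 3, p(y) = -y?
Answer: -5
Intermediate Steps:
B = -5 (B = -2 - 3 = -5)
u(J, c) = -5
s(S) = 6*S
u(-10, 10) + s(p(0))*(-66) = -5 + (6*(-1*0))*(-66) = -5 + (6*0)*(-66) = -5 + 0*(-66) = -5 + 0 = -5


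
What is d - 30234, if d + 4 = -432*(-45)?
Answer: -10798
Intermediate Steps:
d = 19436 (d = -4 - 432*(-45) = -4 + 19440 = 19436)
d - 30234 = 19436 - 30234 = -10798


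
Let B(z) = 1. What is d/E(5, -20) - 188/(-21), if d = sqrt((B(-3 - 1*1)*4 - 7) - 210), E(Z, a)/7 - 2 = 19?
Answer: 188/21 + I*sqrt(213)/147 ≈ 8.9524 + 0.099283*I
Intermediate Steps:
E(Z, a) = 147 (E(Z, a) = 14 + 7*19 = 14 + 133 = 147)
d = I*sqrt(213) (d = sqrt((1*4 - 7) - 210) = sqrt((4 - 7) - 210) = sqrt(-3 - 210) = sqrt(-213) = I*sqrt(213) ≈ 14.595*I)
d/E(5, -20) - 188/(-21) = (I*sqrt(213))/147 - 188/(-21) = (I*sqrt(213))*(1/147) - 188*(-1/21) = I*sqrt(213)/147 + 188/21 = 188/21 + I*sqrt(213)/147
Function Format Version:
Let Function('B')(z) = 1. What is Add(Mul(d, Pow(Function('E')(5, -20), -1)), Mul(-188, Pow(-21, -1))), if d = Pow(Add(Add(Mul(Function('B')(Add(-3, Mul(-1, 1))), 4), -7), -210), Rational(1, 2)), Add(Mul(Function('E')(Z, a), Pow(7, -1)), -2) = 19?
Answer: Add(Rational(188, 21), Mul(Rational(1, 147), I, Pow(213, Rational(1, 2)))) ≈ Add(8.9524, Mul(0.099283, I))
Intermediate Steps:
Function('E')(Z, a) = 147 (Function('E')(Z, a) = Add(14, Mul(7, 19)) = Add(14, 133) = 147)
d = Mul(I, Pow(213, Rational(1, 2))) (d = Pow(Add(Add(Mul(1, 4), -7), -210), Rational(1, 2)) = Pow(Add(Add(4, -7), -210), Rational(1, 2)) = Pow(Add(-3, -210), Rational(1, 2)) = Pow(-213, Rational(1, 2)) = Mul(I, Pow(213, Rational(1, 2))) ≈ Mul(14.595, I))
Add(Mul(d, Pow(Function('E')(5, -20), -1)), Mul(-188, Pow(-21, -1))) = Add(Mul(Mul(I, Pow(213, Rational(1, 2))), Pow(147, -1)), Mul(-188, Pow(-21, -1))) = Add(Mul(Mul(I, Pow(213, Rational(1, 2))), Rational(1, 147)), Mul(-188, Rational(-1, 21))) = Add(Mul(Rational(1, 147), I, Pow(213, Rational(1, 2))), Rational(188, 21)) = Add(Rational(188, 21), Mul(Rational(1, 147), I, Pow(213, Rational(1, 2))))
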